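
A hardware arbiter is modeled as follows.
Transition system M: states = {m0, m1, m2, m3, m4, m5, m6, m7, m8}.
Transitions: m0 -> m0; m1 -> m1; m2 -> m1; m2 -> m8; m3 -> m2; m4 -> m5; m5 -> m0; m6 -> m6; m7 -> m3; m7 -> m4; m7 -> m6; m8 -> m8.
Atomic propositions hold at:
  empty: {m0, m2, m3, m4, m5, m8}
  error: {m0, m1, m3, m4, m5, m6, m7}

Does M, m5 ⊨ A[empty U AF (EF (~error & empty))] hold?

No

Sat(~error) = {m2, m8}
Sat(~error & empty) = {m2, m8}
EF (~error & empty): least fixpoint, start Z0 = {m2, m8}, add states with some successor in Z. Z1 = {m2, m3, m8}; Z2 = {m2, m3, m7, m8}; fixed.
Sat(EF (~error & empty)) = {m2, m3, m7, m8}
AF (EF (~error & empty)): least fixpoint, start Z0 = {m2, m3, m7, m8}, add states with every successor in Z. Already a fixed point.
Sat(AF (EF (~error & empty))) = {m2, m3, m7, m8}
A[empty U AF (EF (~error & empty))]: least fixpoint, start Z0 = Sat(AF (EF (~error & empty))) = {m2, m3, m7, m8}, add states in Sat(empty) with every successor in Z. Already a fixed point.
Sat(A[empty U AF (EF (~error & empty))]) = {m2, m3, m7, m8}
m5 ∉ Sat(A[empty U AF (EF (~error & empty))]) = {m2, m3, m7, m8}, so the formula does not hold at m5.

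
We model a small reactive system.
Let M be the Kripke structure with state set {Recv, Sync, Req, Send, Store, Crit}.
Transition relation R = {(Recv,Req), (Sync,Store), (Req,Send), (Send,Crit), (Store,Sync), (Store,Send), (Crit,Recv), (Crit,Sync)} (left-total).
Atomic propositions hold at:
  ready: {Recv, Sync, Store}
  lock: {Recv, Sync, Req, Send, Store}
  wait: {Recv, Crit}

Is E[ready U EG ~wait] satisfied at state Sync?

Yes

Sat(~wait) = {Sync, Req, Send, Store}
EG ~wait: greatest fixpoint, start Z0 = {Sync, Req, Send, Store}, keep only states in Sat with some successor in Z. Z1 = {Sync, Req, Store}; Z2 = {Sync, Store}; fixed.
Sat(EG ~wait) = {Sync, Store}
E[ready U EG ~wait]: least fixpoint, start Z0 = Sat(EG ~wait) = {Sync, Store}, add states in Sat(ready) with some successor in Z. Already a fixed point.
Sat(E[ready U EG ~wait]) = {Sync, Store}
Sync ∈ Sat(E[ready U EG ~wait]) = {Sync, Store}, so the formula holds at Sync.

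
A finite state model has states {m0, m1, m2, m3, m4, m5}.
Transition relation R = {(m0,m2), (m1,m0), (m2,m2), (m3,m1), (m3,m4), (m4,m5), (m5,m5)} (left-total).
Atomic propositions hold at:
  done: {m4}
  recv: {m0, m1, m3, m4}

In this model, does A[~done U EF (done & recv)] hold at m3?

Yes

Sat(~done) = {m0, m1, m2, m3, m5}
Sat(done & recv) = {m4}
EF (done & recv): least fixpoint, start Z0 = {m4}, add states with some successor in Z. Z1 = {m3, m4}; fixed.
Sat(EF (done & recv)) = {m3, m4}
A[~done U EF (done & recv)]: least fixpoint, start Z0 = Sat(EF (done & recv)) = {m3, m4}, add states in Sat(~done) with every successor in Z. Already a fixed point.
Sat(A[~done U EF (done & recv)]) = {m3, m4}
m3 ∈ Sat(A[~done U EF (done & recv)]) = {m3, m4}, so the formula holds at m3.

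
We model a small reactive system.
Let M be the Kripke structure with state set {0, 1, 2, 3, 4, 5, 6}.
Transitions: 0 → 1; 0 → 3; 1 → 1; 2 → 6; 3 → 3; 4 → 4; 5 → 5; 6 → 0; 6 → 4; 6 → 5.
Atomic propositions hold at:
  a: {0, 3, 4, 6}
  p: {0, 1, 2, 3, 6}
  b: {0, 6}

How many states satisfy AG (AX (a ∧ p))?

1

Sat(a ∧ p) = {0, 3, 6}
Sat(AX (a ∧ p)) = {s : every successor in {0, 3, 6}} = {2, 3}
AG (AX (a ∧ p)): greatest fixpoint, start Z0 = {2, 3}, keep only states in Sat with every successor in Z. Z1 = {3}; fixed.
Sat(AG (AX (a ∧ p))) = {3}
|Sat(AG (AX (a ∧ p)))| = |{3}| = 1.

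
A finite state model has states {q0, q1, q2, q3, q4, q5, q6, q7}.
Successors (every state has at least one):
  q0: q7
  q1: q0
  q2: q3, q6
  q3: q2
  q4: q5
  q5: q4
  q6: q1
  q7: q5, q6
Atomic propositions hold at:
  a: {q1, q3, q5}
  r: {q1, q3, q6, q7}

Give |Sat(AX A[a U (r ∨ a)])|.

5

Sat(r ∨ a) = {q1, q3, q5, q6, q7}
A[a U (r ∨ a)]: least fixpoint, start Z0 = Sat((r ∨ a)) = {q1, q3, q5, q6, q7}, add states in Sat(a) with every successor in Z. Already a fixed point.
Sat(A[a U (r ∨ a)]) = {q1, q3, q5, q6, q7}
Sat(AX A[a U (r ∨ a)]) = {s : every successor in {q1, q3, q5, q6, q7}} = {q0, q2, q4, q6, q7}
|Sat(AX A[a U (r ∨ a)])| = |{q0, q2, q4, q6, q7}| = 5.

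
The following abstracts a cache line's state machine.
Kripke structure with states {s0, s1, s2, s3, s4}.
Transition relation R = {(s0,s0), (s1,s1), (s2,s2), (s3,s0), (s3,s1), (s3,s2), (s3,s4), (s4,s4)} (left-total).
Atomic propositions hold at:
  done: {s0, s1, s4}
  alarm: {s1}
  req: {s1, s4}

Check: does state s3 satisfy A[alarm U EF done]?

Yes

EF done: least fixpoint, start Z0 = {s0, s1, s4}, add states with some successor in Z. Z1 = {s0, s1, s3, s4}; fixed.
Sat(EF done) = {s0, s1, s3, s4}
A[alarm U EF done]: least fixpoint, start Z0 = Sat(EF done) = {s0, s1, s3, s4}, add states in Sat(alarm) with every successor in Z. Already a fixed point.
Sat(A[alarm U EF done]) = {s0, s1, s3, s4}
s3 ∈ Sat(A[alarm U EF done]) = {s0, s1, s3, s4}, so the formula holds at s3.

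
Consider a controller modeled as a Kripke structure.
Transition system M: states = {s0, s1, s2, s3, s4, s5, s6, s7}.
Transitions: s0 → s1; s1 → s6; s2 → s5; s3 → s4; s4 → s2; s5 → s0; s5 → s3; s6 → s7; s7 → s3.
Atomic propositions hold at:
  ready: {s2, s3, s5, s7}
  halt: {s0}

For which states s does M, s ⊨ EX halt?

{s5}

Sat(EX halt) = {s : some successor in {s0}} = {s5}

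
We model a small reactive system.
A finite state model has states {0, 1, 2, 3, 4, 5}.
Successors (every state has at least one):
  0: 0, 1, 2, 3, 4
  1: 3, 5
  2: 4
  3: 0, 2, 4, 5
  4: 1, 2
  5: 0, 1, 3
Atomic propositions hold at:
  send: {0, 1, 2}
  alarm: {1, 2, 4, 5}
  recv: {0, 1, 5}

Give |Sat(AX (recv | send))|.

Sat(recv | send) = {0, 1, 2, 5}
Sat(AX (recv | send)) = {s : every successor in {0, 1, 2, 5}} = {4}
|Sat(AX (recv | send))| = |{4}| = 1.

1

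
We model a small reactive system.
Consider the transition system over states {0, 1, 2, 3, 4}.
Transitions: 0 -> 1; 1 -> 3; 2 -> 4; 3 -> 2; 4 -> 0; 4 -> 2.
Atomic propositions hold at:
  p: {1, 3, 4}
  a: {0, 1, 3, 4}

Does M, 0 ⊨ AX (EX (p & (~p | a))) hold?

Sat(~p) = {0, 2}
Sat(~p | a) = {0, 1, 2, 3, 4}
Sat(p & (~p | a)) = {1, 3, 4}
Sat(EX (p & (~p | a))) = {s : some successor in {1, 3, 4}} = {0, 1, 2}
Sat(AX (EX (p & (~p | a)))) = {s : every successor in {0, 1, 2}} = {0, 3, 4}
0 ∈ Sat(AX (EX (p & (~p | a)))) = {0, 3, 4}, so the formula holds at 0.

Yes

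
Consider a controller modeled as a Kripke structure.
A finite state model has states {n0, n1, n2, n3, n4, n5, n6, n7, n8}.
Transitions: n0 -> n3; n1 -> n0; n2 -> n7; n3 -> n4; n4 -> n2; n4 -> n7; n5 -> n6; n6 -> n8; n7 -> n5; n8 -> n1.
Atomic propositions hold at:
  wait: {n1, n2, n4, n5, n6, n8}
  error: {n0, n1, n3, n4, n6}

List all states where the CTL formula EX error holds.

{n0, n1, n3, n5, n8}

Sat(EX error) = {s : some successor in {n0, n1, n3, n4, n6}} = {n0, n1, n3, n5, n8}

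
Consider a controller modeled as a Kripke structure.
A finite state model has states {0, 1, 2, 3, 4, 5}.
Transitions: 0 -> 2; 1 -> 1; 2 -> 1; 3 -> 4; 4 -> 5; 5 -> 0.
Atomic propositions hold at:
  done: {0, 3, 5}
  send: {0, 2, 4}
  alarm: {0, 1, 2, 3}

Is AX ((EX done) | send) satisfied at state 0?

Sat(EX done) = {s : some successor in {0, 3, 5}} = {4, 5}
Sat((EX done) | send) = {0, 2, 4, 5}
Sat(AX ((EX done) | send)) = {s : every successor in {0, 2, 4, 5}} = {0, 3, 4, 5}
0 ∈ Sat(AX ((EX done) | send)) = {0, 3, 4, 5}, so the formula holds at 0.

Yes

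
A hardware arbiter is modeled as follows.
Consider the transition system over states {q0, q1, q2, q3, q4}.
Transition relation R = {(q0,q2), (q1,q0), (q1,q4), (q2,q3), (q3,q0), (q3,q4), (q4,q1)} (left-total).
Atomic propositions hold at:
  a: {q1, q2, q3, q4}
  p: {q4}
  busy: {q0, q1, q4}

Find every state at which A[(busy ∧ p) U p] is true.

Sat(busy ∧ p) = {q4}
A[(busy ∧ p) U p]: least fixpoint, start Z0 = Sat(p) = {q4}, add states in Sat(busy ∧ p) with every successor in Z. Already a fixed point.
Sat(A[(busy ∧ p) U p]) = {q4}

{q4}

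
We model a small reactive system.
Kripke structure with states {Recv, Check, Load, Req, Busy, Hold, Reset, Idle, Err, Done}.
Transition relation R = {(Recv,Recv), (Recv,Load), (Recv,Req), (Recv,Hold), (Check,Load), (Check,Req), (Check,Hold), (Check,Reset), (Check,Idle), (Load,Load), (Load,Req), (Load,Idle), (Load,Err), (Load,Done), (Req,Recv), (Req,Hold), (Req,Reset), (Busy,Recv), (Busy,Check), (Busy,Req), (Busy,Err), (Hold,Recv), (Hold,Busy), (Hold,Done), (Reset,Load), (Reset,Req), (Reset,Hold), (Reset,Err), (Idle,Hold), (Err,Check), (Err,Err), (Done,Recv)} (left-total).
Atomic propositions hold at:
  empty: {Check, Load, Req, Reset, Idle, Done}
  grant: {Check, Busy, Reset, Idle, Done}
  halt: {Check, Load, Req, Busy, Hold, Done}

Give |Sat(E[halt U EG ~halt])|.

Sat(~halt) = {Recv, Reset, Idle, Err}
EG ~halt: greatest fixpoint, start Z0 = {Recv, Reset, Idle, Err}, keep only states in Sat with some successor in Z. Z1 = {Recv, Reset, Err}; fixed.
Sat(EG ~halt) = {Recv, Reset, Err}
E[halt U EG ~halt]: least fixpoint, start Z0 = Sat(EG ~halt) = {Recv, Reset, Err}, add states in Sat(halt) with some successor in Z. Z1 = {Recv, Check, Load, Req, Busy, Hold, Reset, Err, Done}; fixed.
Sat(E[halt U EG ~halt]) = {Recv, Check, Load, Req, Busy, Hold, Reset, Err, Done}
|Sat(E[halt U EG ~halt])| = |{Recv, Check, Load, Req, Busy, Hold, Reset, Err, Done}| = 9.

9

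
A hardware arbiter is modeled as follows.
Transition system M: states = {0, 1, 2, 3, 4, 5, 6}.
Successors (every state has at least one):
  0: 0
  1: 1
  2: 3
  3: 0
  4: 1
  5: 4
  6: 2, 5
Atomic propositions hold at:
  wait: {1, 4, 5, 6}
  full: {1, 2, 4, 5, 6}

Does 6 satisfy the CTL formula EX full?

Sat(EX full) = {s : some successor in {1, 2, 4, 5, 6}} = {1, 4, 5, 6}
6 ∈ Sat(EX full) = {1, 4, 5, 6}, so the formula holds at 6.

Yes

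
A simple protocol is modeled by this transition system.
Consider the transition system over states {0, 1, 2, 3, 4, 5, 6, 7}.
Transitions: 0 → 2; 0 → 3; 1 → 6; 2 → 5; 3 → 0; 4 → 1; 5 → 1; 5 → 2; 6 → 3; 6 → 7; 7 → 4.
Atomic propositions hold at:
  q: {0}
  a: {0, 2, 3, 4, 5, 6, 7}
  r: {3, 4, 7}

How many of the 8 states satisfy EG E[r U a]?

5

E[r U a]: least fixpoint, start Z0 = Sat(a) = {0, 2, 3, 4, 5, 6, 7}, add states in Sat(r) with some successor in Z. Already a fixed point.
Sat(E[r U a]) = {0, 2, 3, 4, 5, 6, 7}
EG E[r U a]: greatest fixpoint, start Z0 = {0, 2, 3, 4, 5, 6, 7}, keep only states in Sat with some successor in Z. Z1 = {0, 2, 3, 5, 6, 7}; Z2 = {0, 2, 3, 5, 6}; fixed.
Sat(EG E[r U a]) = {0, 2, 3, 5, 6}
|Sat(EG E[r U a])| = |{0, 2, 3, 5, 6}| = 5.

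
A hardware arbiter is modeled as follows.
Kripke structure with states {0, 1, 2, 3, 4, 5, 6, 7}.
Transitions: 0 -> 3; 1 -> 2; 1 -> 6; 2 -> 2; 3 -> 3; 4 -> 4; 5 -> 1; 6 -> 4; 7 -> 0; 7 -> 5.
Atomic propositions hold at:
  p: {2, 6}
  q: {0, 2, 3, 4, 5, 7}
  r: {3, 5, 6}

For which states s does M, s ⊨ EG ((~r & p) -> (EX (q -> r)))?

{0, 1, 3, 4, 5, 6, 7}

Sat(~r) = {0, 1, 2, 4, 7}
Sat(~r & p) = {2}
Sat(q -> r) = {1, 3, 5, 6}
Sat(EX (q -> r)) = {s : some successor in {1, 3, 5, 6}} = {0, 1, 3, 5, 7}
Sat((~r & p) -> (EX (q -> r))) = {0, 1, 3, 4, 5, 6, 7}
EG ((~r & p) -> (EX (q -> r))): greatest fixpoint, start Z0 = {0, 1, 3, 4, 5, 6, 7}, keep only states in Sat with some successor in Z. Already a fixed point.
Sat(EG ((~r & p) -> (EX (q -> r)))) = {0, 1, 3, 4, 5, 6, 7}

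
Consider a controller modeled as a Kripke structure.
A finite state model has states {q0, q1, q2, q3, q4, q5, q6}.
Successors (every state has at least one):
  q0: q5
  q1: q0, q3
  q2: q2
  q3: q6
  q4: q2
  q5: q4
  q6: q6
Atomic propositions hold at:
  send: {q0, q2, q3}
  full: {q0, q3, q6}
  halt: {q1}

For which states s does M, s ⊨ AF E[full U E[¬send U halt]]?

Sat(¬send) = {q1, q4, q5, q6}
E[¬send U halt]: least fixpoint, start Z0 = Sat(halt) = {q1}, add states in Sat(¬send) with some successor in Z. Already a fixed point.
Sat(E[¬send U halt]) = {q1}
E[full U E[¬send U halt]]: least fixpoint, start Z0 = Sat(E[¬send U halt]) = {q1}, add states in Sat(full) with some successor in Z. Already a fixed point.
Sat(E[full U E[¬send U halt]]) = {q1}
AF E[full U E[¬send U halt]]: least fixpoint, start Z0 = {q1}, add states with every successor in Z. Already a fixed point.
Sat(AF E[full U E[¬send U halt]]) = {q1}

{q1}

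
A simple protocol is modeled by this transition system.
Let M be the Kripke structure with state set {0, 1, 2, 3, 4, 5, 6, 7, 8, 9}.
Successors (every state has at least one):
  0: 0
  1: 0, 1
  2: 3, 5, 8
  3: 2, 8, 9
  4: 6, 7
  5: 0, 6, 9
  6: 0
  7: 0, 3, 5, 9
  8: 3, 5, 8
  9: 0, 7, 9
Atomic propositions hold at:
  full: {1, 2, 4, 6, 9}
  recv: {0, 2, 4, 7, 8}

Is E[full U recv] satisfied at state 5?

E[full U recv]: least fixpoint, start Z0 = Sat(recv) = {0, 2, 4, 7, 8}, add states in Sat(full) with some successor in Z. Z1 = {0, 1, 2, 4, 6, 7, 8, 9}; fixed.
Sat(E[full U recv]) = {0, 1, 2, 4, 6, 7, 8, 9}
5 ∉ Sat(E[full U recv]) = {0, 1, 2, 4, 6, 7, 8, 9}, so the formula does not hold at 5.

No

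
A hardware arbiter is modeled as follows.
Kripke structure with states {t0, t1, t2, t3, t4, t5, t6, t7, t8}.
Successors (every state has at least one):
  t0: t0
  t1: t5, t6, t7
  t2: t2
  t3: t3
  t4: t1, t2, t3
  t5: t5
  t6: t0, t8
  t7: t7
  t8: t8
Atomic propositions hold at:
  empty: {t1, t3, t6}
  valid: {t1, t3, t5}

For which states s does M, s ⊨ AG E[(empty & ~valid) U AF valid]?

Sat(~valid) = {t0, t2, t4, t6, t7, t8}
Sat(empty & ~valid) = {t6}
AF valid: least fixpoint, start Z0 = {t1, t3, t5}, add states with every successor in Z. Already a fixed point.
Sat(AF valid) = {t1, t3, t5}
E[(empty & ~valid) U AF valid]: least fixpoint, start Z0 = Sat(AF valid) = {t1, t3, t5}, add states in Sat(empty & ~valid) with some successor in Z. Already a fixed point.
Sat(E[(empty & ~valid) U AF valid]) = {t1, t3, t5}
AG E[(empty & ~valid) U AF valid]: greatest fixpoint, start Z0 = {t1, t3, t5}, keep only states in Sat with every successor in Z. Z1 = {t3, t5}; fixed.
Sat(AG E[(empty & ~valid) U AF valid]) = {t3, t5}

{t3, t5}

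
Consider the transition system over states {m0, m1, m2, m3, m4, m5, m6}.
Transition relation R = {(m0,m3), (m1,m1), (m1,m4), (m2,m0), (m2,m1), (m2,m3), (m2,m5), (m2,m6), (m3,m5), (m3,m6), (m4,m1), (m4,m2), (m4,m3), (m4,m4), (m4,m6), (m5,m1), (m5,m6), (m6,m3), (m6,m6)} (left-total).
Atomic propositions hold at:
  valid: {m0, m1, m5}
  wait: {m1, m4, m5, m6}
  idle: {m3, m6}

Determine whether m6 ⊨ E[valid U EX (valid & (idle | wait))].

Sat(idle | wait) = {m1, m3, m4, m5, m6}
Sat(valid & (idle | wait)) = {m1, m5}
Sat(EX (valid & (idle | wait))) = {s : some successor in {m1, m5}} = {m1, m2, m3, m4, m5}
E[valid U EX (valid & (idle | wait))]: least fixpoint, start Z0 = Sat(EX (valid & (idle | wait))) = {m1, m2, m3, m4, m5}, add states in Sat(valid) with some successor in Z. Z1 = {m0, m1, m2, m3, m4, m5}; fixed.
Sat(E[valid U EX (valid & (idle | wait))]) = {m0, m1, m2, m3, m4, m5}
m6 ∉ Sat(E[valid U EX (valid & (idle | wait))]) = {m0, m1, m2, m3, m4, m5}, so the formula does not hold at m6.

No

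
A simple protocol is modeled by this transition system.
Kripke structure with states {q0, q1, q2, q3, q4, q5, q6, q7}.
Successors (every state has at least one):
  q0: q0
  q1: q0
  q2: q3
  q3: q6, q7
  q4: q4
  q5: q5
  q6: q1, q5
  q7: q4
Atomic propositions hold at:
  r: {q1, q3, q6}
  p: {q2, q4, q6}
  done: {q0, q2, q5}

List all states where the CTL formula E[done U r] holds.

E[done U r]: least fixpoint, start Z0 = Sat(r) = {q1, q3, q6}, add states in Sat(done) with some successor in Z. Z1 = {q1, q2, q3, q6}; fixed.
Sat(E[done U r]) = {q1, q2, q3, q6}

{q1, q2, q3, q6}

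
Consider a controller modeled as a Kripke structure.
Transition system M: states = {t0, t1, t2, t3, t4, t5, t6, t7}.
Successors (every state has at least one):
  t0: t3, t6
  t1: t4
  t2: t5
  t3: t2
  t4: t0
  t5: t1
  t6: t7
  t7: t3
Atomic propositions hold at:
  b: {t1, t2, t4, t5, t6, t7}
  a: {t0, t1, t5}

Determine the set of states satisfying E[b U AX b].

Sat(AX b) = {s : every successor in {t1, t2, t4, t5, t6, t7}} = {t1, t2, t3, t5, t6}
E[b U AX b]: least fixpoint, start Z0 = Sat(AX b) = {t1, t2, t3, t5, t6}, add states in Sat(b) with some successor in Z. Z1 = {t1, t2, t3, t5, t6, t7}; fixed.
Sat(E[b U AX b]) = {t1, t2, t3, t5, t6, t7}

{t1, t2, t3, t5, t6, t7}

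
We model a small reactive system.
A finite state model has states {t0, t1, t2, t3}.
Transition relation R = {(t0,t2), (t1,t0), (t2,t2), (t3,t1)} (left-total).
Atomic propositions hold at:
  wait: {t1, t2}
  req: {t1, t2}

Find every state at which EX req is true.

{t0, t2, t3}

Sat(EX req) = {s : some successor in {t1, t2}} = {t0, t2, t3}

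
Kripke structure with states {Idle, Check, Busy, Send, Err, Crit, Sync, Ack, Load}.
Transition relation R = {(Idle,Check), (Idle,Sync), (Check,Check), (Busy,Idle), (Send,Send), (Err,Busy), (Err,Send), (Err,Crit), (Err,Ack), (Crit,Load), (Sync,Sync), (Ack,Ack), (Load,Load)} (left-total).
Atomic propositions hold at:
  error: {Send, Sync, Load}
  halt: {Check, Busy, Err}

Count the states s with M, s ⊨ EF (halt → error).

8

Sat(halt → error) = {Idle, Send, Crit, Sync, Ack, Load}
EF (halt → error): least fixpoint, start Z0 = {Idle, Send, Crit, Sync, Ack, Load}, add states with some successor in Z. Z1 = {Idle, Busy, Send, Err, Crit, Sync, Ack, Load}; fixed.
Sat(EF (halt → error)) = {Idle, Busy, Send, Err, Crit, Sync, Ack, Load}
|Sat(EF (halt → error))| = |{Idle, Busy, Send, Err, Crit, Sync, Ack, Load}| = 8.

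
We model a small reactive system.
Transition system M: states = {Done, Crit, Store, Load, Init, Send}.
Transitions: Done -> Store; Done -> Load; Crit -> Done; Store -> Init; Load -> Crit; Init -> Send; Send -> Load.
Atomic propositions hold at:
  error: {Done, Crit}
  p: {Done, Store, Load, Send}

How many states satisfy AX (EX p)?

Sat(EX p) = {s : some successor in {Done, Store, Load, Send}} = {Done, Crit, Init, Send}
Sat(AX (EX p)) = {s : every successor in {Done, Crit, Init, Send}} = {Crit, Store, Load, Init}
|Sat(AX (EX p))| = |{Crit, Store, Load, Init}| = 4.

4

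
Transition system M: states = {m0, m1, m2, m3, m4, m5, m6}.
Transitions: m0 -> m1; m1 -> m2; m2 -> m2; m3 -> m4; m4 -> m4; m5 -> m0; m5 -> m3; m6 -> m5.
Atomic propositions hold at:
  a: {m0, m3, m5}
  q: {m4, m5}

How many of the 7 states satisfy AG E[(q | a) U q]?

Sat(q | a) = {m0, m3, m4, m5}
E[(q | a) U q]: least fixpoint, start Z0 = Sat(q) = {m4, m5}, add states in Sat(q | a) with some successor in Z. Z1 = {m3, m4, m5}; fixed.
Sat(E[(q | a) U q]) = {m3, m4, m5}
AG E[(q | a) U q]: greatest fixpoint, start Z0 = {m3, m4, m5}, keep only states in Sat with every successor in Z. Z1 = {m3, m4}; fixed.
Sat(AG E[(q | a) U q]) = {m3, m4}
|Sat(AG E[(q | a) U q])| = |{m3, m4}| = 2.

2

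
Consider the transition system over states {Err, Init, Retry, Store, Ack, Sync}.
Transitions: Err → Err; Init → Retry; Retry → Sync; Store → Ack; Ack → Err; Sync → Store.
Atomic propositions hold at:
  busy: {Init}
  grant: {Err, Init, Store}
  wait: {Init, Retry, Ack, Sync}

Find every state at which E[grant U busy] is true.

{Init}

E[grant U busy]: least fixpoint, start Z0 = Sat(busy) = {Init}, add states in Sat(grant) with some successor in Z. Already a fixed point.
Sat(E[grant U busy]) = {Init}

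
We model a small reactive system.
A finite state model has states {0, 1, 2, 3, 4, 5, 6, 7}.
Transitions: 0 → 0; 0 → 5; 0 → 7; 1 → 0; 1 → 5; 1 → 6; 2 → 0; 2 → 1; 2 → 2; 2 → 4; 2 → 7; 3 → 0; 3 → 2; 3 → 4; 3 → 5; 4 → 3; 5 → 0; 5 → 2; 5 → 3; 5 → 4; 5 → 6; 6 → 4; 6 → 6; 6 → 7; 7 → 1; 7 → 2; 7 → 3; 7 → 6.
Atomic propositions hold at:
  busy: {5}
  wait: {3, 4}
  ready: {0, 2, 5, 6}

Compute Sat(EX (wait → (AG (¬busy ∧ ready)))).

Sat(¬busy) = {0, 1, 2, 3, 4, 6, 7}
Sat(¬busy ∧ ready) = {0, 2, 6}
AG (¬busy ∧ ready): greatest fixpoint, start Z0 = {0, 2, 6}, keep only states in Sat with every successor in Z. Z1 = ∅; fixed.
Sat(AG (¬busy ∧ ready)) = ∅
Sat(wait → (AG (¬busy ∧ ready))) = {0, 1, 2, 5, 6, 7}
Sat(EX (wait → (AG (¬busy ∧ ready)))) = {s : some successor in {0, 1, 2, 5, 6, 7}} = {0, 1, 2, 3, 5, 6, 7}

{0, 1, 2, 3, 5, 6, 7}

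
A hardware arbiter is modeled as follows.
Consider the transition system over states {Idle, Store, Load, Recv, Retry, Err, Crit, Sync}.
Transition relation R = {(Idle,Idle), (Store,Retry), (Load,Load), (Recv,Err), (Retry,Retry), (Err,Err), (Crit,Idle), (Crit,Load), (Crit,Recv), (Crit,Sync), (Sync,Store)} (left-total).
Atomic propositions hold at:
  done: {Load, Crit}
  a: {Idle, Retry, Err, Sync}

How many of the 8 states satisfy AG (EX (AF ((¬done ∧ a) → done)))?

1

Sat(¬done) = {Idle, Store, Recv, Retry, Err, Sync}
Sat(¬done ∧ a) = {Idle, Retry, Err, Sync}
Sat((¬done ∧ a) → done) = {Store, Load, Recv, Crit}
AF ((¬done ∧ a) → done): least fixpoint, start Z0 = {Store, Load, Recv, Crit}, add states with every successor in Z. Z1 = {Store, Load, Recv, Crit, Sync}; fixed.
Sat(AF ((¬done ∧ a) → done)) = {Store, Load, Recv, Crit, Sync}
Sat(EX (AF ((¬done ∧ a) → done))) = {s : some successor in {Store, Load, Recv, Crit, Sync}} = {Load, Crit, Sync}
AG (EX (AF ((¬done ∧ a) → done))): greatest fixpoint, start Z0 = {Load, Crit, Sync}, keep only states in Sat with every successor in Z. Z1 = {Load}; fixed.
Sat(AG (EX (AF ((¬done ∧ a) → done)))) = {Load}
|Sat(AG (EX (AF ((¬done ∧ a) → done))))| = |{Load}| = 1.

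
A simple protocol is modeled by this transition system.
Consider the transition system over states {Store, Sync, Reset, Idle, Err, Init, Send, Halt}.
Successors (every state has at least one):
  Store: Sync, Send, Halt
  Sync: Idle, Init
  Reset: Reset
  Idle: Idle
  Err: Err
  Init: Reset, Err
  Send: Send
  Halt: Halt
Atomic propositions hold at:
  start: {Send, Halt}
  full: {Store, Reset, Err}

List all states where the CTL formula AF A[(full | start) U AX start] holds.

{Send, Halt}

Sat(full | start) = {Store, Reset, Err, Send, Halt}
Sat(AX start) = {s : every successor in {Send, Halt}} = {Send, Halt}
A[(full | start) U AX start]: least fixpoint, start Z0 = Sat(AX start) = {Send, Halt}, add states in Sat(full | start) with every successor in Z. Already a fixed point.
Sat(A[(full | start) U AX start]) = {Send, Halt}
AF A[(full | start) U AX start]: least fixpoint, start Z0 = {Send, Halt}, add states with every successor in Z. Already a fixed point.
Sat(AF A[(full | start) U AX start]) = {Send, Halt}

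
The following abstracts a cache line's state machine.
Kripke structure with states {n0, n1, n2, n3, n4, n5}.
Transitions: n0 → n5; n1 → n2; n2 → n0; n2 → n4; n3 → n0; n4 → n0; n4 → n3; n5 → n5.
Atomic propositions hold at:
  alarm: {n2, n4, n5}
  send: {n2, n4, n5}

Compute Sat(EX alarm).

{n0, n1, n2, n5}

Sat(EX alarm) = {s : some successor in {n2, n4, n5}} = {n0, n1, n2, n5}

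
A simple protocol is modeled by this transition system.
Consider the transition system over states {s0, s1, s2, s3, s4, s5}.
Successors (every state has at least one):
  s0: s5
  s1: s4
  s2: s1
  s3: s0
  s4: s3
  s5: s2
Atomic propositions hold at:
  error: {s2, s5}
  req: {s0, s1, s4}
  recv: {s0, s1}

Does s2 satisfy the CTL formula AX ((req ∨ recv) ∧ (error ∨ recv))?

Yes

Sat(req ∨ recv) = {s0, s1, s4}
Sat(error ∨ recv) = {s0, s1, s2, s5}
Sat((req ∨ recv) ∧ (error ∨ recv)) = {s0, s1}
Sat(AX ((req ∨ recv) ∧ (error ∨ recv))) = {s : every successor in {s0, s1}} = {s2, s3}
s2 ∈ Sat(AX ((req ∨ recv) ∧ (error ∨ recv))) = {s2, s3}, so the formula holds at s2.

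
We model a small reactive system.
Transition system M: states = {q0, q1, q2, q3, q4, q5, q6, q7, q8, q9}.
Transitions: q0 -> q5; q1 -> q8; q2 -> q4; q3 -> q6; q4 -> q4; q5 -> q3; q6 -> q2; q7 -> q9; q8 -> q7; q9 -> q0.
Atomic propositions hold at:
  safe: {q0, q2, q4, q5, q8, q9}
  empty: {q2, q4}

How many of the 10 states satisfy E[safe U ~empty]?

8

Sat(~empty) = {q0, q1, q3, q5, q6, q7, q8, q9}
E[safe U ~empty]: least fixpoint, start Z0 = Sat(~empty) = {q0, q1, q3, q5, q6, q7, q8, q9}, add states in Sat(safe) with some successor in Z. Already a fixed point.
Sat(E[safe U ~empty]) = {q0, q1, q3, q5, q6, q7, q8, q9}
|Sat(E[safe U ~empty])| = |{q0, q1, q3, q5, q6, q7, q8, q9}| = 8.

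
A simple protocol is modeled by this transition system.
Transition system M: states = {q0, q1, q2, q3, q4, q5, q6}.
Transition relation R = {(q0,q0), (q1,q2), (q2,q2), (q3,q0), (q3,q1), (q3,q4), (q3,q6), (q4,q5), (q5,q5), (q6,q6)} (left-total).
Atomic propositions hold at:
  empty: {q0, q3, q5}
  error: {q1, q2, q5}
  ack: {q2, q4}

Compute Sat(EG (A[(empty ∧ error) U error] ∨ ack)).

{q1, q2, q4, q5}

Sat(empty ∧ error) = {q5}
A[(empty ∧ error) U error]: least fixpoint, start Z0 = Sat(error) = {q1, q2, q5}, add states in Sat(empty ∧ error) with every successor in Z. Already a fixed point.
Sat(A[(empty ∧ error) U error]) = {q1, q2, q5}
Sat(A[(empty ∧ error) U error] ∨ ack) = {q1, q2, q4, q5}
EG (A[(empty ∧ error) U error] ∨ ack): greatest fixpoint, start Z0 = {q1, q2, q4, q5}, keep only states in Sat with some successor in Z. Already a fixed point.
Sat(EG (A[(empty ∧ error) U error] ∨ ack)) = {q1, q2, q4, q5}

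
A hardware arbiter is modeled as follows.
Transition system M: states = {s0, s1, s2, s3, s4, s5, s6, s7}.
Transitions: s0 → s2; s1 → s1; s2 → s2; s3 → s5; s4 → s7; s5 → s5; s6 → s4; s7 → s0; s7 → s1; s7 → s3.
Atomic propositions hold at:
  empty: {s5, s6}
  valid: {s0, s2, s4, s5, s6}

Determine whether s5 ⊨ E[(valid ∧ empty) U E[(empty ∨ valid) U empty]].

Sat(valid ∧ empty) = {s5, s6}
Sat(empty ∨ valid) = {s0, s2, s4, s5, s6}
E[(empty ∨ valid) U empty]: least fixpoint, start Z0 = Sat(empty) = {s5, s6}, add states in Sat(empty ∨ valid) with some successor in Z. Already a fixed point.
Sat(E[(empty ∨ valid) U empty]) = {s5, s6}
E[(valid ∧ empty) U E[(empty ∨ valid) U empty]]: least fixpoint, start Z0 = Sat(E[(empty ∨ valid) U empty]) = {s5, s6}, add states in Sat(valid ∧ empty) with some successor in Z. Already a fixed point.
Sat(E[(valid ∧ empty) U E[(empty ∨ valid) U empty]]) = {s5, s6}
s5 ∈ Sat(E[(valid ∧ empty) U E[(empty ∨ valid) U empty]]) = {s5, s6}, so the formula holds at s5.

Yes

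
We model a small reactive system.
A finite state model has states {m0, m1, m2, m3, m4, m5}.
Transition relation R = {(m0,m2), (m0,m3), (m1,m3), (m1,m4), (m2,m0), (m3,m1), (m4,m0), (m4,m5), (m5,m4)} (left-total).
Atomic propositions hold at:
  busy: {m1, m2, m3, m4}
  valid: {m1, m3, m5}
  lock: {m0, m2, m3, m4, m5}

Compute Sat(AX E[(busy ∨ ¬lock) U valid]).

Sat(¬lock) = {m1}
Sat(busy ∨ ¬lock) = {m1, m2, m3, m4}
E[(busy ∨ ¬lock) U valid]: least fixpoint, start Z0 = Sat(valid) = {m1, m3, m5}, add states in Sat(busy ∨ ¬lock) with some successor in Z. Z1 = {m1, m3, m4, m5}; fixed.
Sat(E[(busy ∨ ¬lock) U valid]) = {m1, m3, m4, m5}
Sat(AX E[(busy ∨ ¬lock) U valid]) = {s : every successor in {m1, m3, m4, m5}} = {m1, m3, m5}

{m1, m3, m5}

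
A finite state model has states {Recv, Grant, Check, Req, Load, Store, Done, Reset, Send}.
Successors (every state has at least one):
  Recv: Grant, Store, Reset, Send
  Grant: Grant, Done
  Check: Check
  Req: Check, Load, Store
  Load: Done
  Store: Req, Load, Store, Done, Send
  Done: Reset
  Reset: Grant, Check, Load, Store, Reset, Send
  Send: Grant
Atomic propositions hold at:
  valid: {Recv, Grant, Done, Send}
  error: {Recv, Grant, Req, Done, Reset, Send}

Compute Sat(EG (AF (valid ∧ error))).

{Recv, Grant, Send}

Sat(valid ∧ error) = {Recv, Grant, Done, Send}
AF (valid ∧ error): least fixpoint, start Z0 = {Recv, Grant, Done, Send}, add states with every successor in Z. Z1 = {Recv, Grant, Load, Done, Send}; fixed.
Sat(AF (valid ∧ error)) = {Recv, Grant, Load, Done, Send}
EG (AF (valid ∧ error)): greatest fixpoint, start Z0 = {Recv, Grant, Load, Done, Send}, keep only states in Sat with some successor in Z. Z1 = {Recv, Grant, Load, Send}; Z2 = {Recv, Grant, Send}; fixed.
Sat(EG (AF (valid ∧ error))) = {Recv, Grant, Send}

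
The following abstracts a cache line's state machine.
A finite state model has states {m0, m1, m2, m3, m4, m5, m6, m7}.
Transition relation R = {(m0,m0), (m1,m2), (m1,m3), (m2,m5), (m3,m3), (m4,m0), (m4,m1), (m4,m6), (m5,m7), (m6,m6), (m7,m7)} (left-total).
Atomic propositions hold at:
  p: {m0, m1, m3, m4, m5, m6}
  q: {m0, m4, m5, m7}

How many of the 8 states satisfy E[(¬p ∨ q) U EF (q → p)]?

7

Sat(¬p) = {m2, m7}
Sat(¬p ∨ q) = {m0, m2, m4, m5, m7}
Sat(q → p) = {m0, m1, m2, m3, m4, m5, m6}
EF (q → p): least fixpoint, start Z0 = {m0, m1, m2, m3, m4, m5, m6}, add states with some successor in Z. Already a fixed point.
Sat(EF (q → p)) = {m0, m1, m2, m3, m4, m5, m6}
E[(¬p ∨ q) U EF (q → p)]: least fixpoint, start Z0 = Sat(EF (q → p)) = {m0, m1, m2, m3, m4, m5, m6}, add states in Sat(¬p ∨ q) with some successor in Z. Already a fixed point.
Sat(E[(¬p ∨ q) U EF (q → p)]) = {m0, m1, m2, m3, m4, m5, m6}
|Sat(E[(¬p ∨ q) U EF (q → p)])| = |{m0, m1, m2, m3, m4, m5, m6}| = 7.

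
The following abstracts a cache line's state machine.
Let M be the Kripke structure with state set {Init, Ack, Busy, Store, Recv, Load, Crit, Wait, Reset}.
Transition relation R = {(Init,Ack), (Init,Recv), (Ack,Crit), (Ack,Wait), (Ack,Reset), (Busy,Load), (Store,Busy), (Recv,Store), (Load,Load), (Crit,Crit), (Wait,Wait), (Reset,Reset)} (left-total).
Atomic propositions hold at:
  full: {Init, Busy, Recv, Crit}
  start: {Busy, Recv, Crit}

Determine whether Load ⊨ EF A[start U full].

No

A[start U full]: least fixpoint, start Z0 = Sat(full) = {Init, Busy, Recv, Crit}, add states in Sat(start) with every successor in Z. Already a fixed point.
Sat(A[start U full]) = {Init, Busy, Recv, Crit}
EF A[start U full]: least fixpoint, start Z0 = {Init, Busy, Recv, Crit}, add states with some successor in Z. Z1 = {Init, Ack, Busy, Store, Recv, Crit}; fixed.
Sat(EF A[start U full]) = {Init, Ack, Busy, Store, Recv, Crit}
Load ∉ Sat(EF A[start U full]) = {Init, Ack, Busy, Store, Recv, Crit}, so the formula does not hold at Load.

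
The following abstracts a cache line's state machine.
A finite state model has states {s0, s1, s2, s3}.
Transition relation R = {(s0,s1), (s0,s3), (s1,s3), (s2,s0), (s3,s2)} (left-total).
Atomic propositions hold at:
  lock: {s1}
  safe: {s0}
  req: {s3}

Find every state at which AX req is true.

Sat(AX req) = {s : every successor in {s3}} = {s1}

{s1}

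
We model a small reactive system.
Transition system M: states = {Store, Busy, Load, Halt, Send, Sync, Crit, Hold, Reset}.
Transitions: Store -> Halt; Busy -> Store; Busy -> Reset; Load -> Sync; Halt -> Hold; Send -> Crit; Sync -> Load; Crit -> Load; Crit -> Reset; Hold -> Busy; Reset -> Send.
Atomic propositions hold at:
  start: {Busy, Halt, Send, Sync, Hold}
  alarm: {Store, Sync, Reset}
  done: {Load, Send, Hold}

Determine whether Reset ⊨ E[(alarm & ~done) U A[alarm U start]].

Sat(~done) = {Store, Busy, Halt, Sync, Crit, Reset}
Sat(alarm & ~done) = {Store, Sync, Reset}
A[alarm U start]: least fixpoint, start Z0 = Sat(start) = {Busy, Halt, Send, Sync, Hold}, add states in Sat(alarm) with every successor in Z. Z1 = {Store, Busy, Halt, Send, Sync, Hold, Reset}; fixed.
Sat(A[alarm U start]) = {Store, Busy, Halt, Send, Sync, Hold, Reset}
E[(alarm & ~done) U A[alarm U start]]: least fixpoint, start Z0 = Sat(A[alarm U start]) = {Store, Busy, Halt, Send, Sync, Hold, Reset}, add states in Sat(alarm & ~done) with some successor in Z. Already a fixed point.
Sat(E[(alarm & ~done) U A[alarm U start]]) = {Store, Busy, Halt, Send, Sync, Hold, Reset}
Reset ∈ Sat(E[(alarm & ~done) U A[alarm U start]]) = {Store, Busy, Halt, Send, Sync, Hold, Reset}, so the formula holds at Reset.

Yes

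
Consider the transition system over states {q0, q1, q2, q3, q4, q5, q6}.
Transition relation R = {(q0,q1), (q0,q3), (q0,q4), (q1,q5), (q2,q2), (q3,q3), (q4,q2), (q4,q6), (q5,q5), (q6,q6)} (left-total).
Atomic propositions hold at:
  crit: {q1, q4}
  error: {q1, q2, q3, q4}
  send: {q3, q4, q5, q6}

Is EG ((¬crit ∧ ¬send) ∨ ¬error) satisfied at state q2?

Sat(¬crit) = {q0, q2, q3, q5, q6}
Sat(¬send) = {q0, q1, q2}
Sat(¬crit ∧ ¬send) = {q0, q2}
Sat(¬error) = {q0, q5, q6}
Sat((¬crit ∧ ¬send) ∨ ¬error) = {q0, q2, q5, q6}
EG ((¬crit ∧ ¬send) ∨ ¬error): greatest fixpoint, start Z0 = {q0, q2, q5, q6}, keep only states in Sat with some successor in Z. Z1 = {q2, q5, q6}; fixed.
Sat(EG ((¬crit ∧ ¬send) ∨ ¬error)) = {q2, q5, q6}
q2 ∈ Sat(EG ((¬crit ∧ ¬send) ∨ ¬error)) = {q2, q5, q6}, so the formula holds at q2.

Yes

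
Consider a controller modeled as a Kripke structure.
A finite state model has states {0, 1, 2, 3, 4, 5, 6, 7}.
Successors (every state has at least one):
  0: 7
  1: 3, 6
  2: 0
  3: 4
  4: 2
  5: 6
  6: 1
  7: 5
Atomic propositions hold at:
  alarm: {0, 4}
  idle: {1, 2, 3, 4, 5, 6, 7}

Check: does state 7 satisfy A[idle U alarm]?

No

A[idle U alarm]: least fixpoint, start Z0 = Sat(alarm) = {0, 4}, add states in Sat(idle) with every successor in Z. Z1 = {0, 2, 3, 4}; fixed.
Sat(A[idle U alarm]) = {0, 2, 3, 4}
7 ∉ Sat(A[idle U alarm]) = {0, 2, 3, 4}, so the formula does not hold at 7.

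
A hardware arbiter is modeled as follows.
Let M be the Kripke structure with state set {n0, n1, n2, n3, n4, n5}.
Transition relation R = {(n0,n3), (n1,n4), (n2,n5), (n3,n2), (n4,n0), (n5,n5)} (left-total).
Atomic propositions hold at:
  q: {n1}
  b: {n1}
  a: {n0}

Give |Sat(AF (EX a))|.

2

Sat(EX a) = {s : some successor in {n0}} = {n4}
AF (EX a): least fixpoint, start Z0 = {n4}, add states with every successor in Z. Z1 = {n1, n4}; fixed.
Sat(AF (EX a)) = {n1, n4}
|Sat(AF (EX a))| = |{n1, n4}| = 2.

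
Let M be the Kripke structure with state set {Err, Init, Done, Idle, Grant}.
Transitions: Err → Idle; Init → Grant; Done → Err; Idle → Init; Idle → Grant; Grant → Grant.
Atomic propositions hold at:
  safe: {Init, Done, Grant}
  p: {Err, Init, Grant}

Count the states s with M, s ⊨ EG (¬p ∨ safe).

Sat(¬p) = {Done, Idle}
Sat(¬p ∨ safe) = {Init, Done, Idle, Grant}
EG (¬p ∨ safe): greatest fixpoint, start Z0 = {Init, Done, Idle, Grant}, keep only states in Sat with some successor in Z. Z1 = {Init, Idle, Grant}; fixed.
Sat(EG (¬p ∨ safe)) = {Init, Idle, Grant}
|Sat(EG (¬p ∨ safe))| = |{Init, Idle, Grant}| = 3.

3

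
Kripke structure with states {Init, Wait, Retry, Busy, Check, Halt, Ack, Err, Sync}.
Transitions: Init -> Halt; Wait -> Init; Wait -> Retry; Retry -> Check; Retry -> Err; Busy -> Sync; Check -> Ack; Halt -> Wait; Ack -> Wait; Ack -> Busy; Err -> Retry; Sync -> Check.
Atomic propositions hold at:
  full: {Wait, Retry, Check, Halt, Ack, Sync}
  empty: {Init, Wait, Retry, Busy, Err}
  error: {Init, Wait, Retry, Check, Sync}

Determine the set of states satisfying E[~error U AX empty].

Sat(~error) = {Busy, Halt, Ack, Err}
Sat(AX empty) = {s : every successor in {Init, Wait, Retry, Busy, Err}} = {Wait, Halt, Ack, Err}
E[~error U AX empty]: least fixpoint, start Z0 = Sat(AX empty) = {Wait, Halt, Ack, Err}, add states in Sat(~error) with some successor in Z. Already a fixed point.
Sat(E[~error U AX empty]) = {Wait, Halt, Ack, Err}

{Wait, Halt, Ack, Err}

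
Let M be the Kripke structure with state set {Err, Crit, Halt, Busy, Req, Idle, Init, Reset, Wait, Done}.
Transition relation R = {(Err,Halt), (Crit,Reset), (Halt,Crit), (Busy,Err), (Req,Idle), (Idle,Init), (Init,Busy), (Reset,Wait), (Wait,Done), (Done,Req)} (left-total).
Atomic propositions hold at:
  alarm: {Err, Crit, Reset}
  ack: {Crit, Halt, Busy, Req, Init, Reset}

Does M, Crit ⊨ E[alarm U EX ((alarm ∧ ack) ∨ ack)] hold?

Yes

Sat(alarm ∧ ack) = {Crit, Reset}
Sat((alarm ∧ ack) ∨ ack) = {Crit, Halt, Busy, Req, Init, Reset}
Sat(EX ((alarm ∧ ack) ∨ ack)) = {s : some successor in {Crit, Halt, Busy, Req, Init, Reset}} = {Err, Crit, Halt, Idle, Init, Done}
E[alarm U EX ((alarm ∧ ack) ∨ ack)]: least fixpoint, start Z0 = Sat(EX ((alarm ∧ ack) ∨ ack)) = {Err, Crit, Halt, Idle, Init, Done}, add states in Sat(alarm) with some successor in Z. Already a fixed point.
Sat(E[alarm U EX ((alarm ∧ ack) ∨ ack)]) = {Err, Crit, Halt, Idle, Init, Done}
Crit ∈ Sat(E[alarm U EX ((alarm ∧ ack) ∨ ack)]) = {Err, Crit, Halt, Idle, Init, Done}, so the formula holds at Crit.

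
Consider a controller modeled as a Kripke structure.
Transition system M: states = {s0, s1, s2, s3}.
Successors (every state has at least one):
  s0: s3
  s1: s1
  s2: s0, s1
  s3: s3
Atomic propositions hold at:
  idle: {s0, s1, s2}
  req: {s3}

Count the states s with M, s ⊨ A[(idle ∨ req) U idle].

Sat(idle ∨ req) = {s0, s1, s2, s3}
A[(idle ∨ req) U idle]: least fixpoint, start Z0 = Sat(idle) = {s0, s1, s2}, add states in Sat(idle ∨ req) with every successor in Z. Already a fixed point.
Sat(A[(idle ∨ req) U idle]) = {s0, s1, s2}
|Sat(A[(idle ∨ req) U idle])| = |{s0, s1, s2}| = 3.

3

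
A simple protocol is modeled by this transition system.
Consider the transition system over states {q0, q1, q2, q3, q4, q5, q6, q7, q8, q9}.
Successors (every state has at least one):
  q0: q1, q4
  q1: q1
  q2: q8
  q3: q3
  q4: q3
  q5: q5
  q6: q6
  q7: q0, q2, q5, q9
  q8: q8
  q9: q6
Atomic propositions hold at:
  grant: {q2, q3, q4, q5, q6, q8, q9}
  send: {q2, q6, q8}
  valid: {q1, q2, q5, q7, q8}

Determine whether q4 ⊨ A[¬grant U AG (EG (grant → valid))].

Sat(¬grant) = {q0, q1, q7}
Sat(grant → valid) = {q0, q1, q2, q5, q7, q8}
EG (grant → valid): greatest fixpoint, start Z0 = {q0, q1, q2, q5, q7, q8}, keep only states in Sat with some successor in Z. Already a fixed point.
Sat(EG (grant → valid)) = {q0, q1, q2, q5, q7, q8}
AG (EG (grant → valid)): greatest fixpoint, start Z0 = {q0, q1, q2, q5, q7, q8}, keep only states in Sat with every successor in Z. Z1 = {q1, q2, q5, q8}; fixed.
Sat(AG (EG (grant → valid))) = {q1, q2, q5, q8}
A[¬grant U AG (EG (grant → valid))]: least fixpoint, start Z0 = Sat(AG (EG (grant → valid))) = {q1, q2, q5, q8}, add states in Sat(¬grant) with every successor in Z. Already a fixed point.
Sat(A[¬grant U AG (EG (grant → valid))]) = {q1, q2, q5, q8}
q4 ∉ Sat(A[¬grant U AG (EG (grant → valid))]) = {q1, q2, q5, q8}, so the formula does not hold at q4.

No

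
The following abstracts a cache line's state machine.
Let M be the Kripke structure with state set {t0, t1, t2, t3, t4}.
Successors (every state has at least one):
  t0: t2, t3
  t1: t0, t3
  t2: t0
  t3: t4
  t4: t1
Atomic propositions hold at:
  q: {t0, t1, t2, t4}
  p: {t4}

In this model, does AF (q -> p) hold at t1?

No

Sat(q -> p) = {t3, t4}
AF (q -> p): least fixpoint, start Z0 = {t3, t4}, add states with every successor in Z. Already a fixed point.
Sat(AF (q -> p)) = {t3, t4}
t1 ∉ Sat(AF (q -> p)) = {t3, t4}, so the formula does not hold at t1.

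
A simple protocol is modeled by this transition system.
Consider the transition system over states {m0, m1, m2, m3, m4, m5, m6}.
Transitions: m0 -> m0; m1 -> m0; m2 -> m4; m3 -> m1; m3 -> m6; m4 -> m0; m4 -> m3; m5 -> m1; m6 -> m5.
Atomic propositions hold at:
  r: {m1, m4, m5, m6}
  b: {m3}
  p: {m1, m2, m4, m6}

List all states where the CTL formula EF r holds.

{m1, m2, m3, m4, m5, m6}

EF r: least fixpoint, start Z0 = {m1, m4, m5, m6}, add states with some successor in Z. Z1 = {m1, m2, m3, m4, m5, m6}; fixed.
Sat(EF r) = {m1, m2, m3, m4, m5, m6}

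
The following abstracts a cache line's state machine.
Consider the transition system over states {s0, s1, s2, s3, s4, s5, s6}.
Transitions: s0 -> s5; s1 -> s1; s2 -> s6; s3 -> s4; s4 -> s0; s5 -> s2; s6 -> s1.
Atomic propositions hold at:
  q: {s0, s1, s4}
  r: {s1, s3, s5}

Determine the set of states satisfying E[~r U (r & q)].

Sat(~r) = {s0, s2, s4, s6}
Sat(r & q) = {s1}
E[~r U (r & q)]: least fixpoint, start Z0 = Sat((r & q)) = {s1}, add states in Sat(~r) with some successor in Z. Z1 = {s1, s6}; Z2 = {s1, s2, s6}; fixed.
Sat(E[~r U (r & q)]) = {s1, s2, s6}

{s1, s2, s6}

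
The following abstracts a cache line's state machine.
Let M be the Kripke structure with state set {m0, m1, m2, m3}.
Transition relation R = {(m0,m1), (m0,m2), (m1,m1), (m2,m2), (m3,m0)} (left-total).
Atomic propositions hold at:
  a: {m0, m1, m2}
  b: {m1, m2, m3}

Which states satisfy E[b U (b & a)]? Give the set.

Sat(b & a) = {m1, m2}
E[b U (b & a)]: least fixpoint, start Z0 = Sat((b & a)) = {m1, m2}, add states in Sat(b) with some successor in Z. Already a fixed point.
Sat(E[b U (b & a)]) = {m1, m2}

{m1, m2}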